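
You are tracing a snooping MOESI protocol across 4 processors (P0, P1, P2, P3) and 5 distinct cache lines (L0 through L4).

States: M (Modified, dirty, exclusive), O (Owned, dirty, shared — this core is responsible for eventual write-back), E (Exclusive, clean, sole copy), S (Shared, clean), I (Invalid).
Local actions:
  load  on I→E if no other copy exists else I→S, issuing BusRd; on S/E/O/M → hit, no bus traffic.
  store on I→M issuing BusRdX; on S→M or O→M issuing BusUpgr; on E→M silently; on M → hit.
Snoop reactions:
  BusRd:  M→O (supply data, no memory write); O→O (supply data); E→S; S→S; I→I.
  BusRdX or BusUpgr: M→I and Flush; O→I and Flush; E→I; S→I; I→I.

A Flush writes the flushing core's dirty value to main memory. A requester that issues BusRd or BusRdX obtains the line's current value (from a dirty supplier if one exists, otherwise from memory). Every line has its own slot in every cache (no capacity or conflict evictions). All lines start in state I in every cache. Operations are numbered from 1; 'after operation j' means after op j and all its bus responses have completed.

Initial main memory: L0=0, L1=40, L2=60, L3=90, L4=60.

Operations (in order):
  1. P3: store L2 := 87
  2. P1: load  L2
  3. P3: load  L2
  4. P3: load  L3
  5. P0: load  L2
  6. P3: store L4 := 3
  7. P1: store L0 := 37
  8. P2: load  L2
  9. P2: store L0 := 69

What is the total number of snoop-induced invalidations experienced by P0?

invalidations = 0

[1] P3: store L2 := 87 | P0:I, P1:I, P2:I, P3:M(87) | bus: BusRdX
[2] P1: load  L2 | P0:I, P1:S(87), P2:I, P3:O(87) | bus: BusRd
[3] P3: load  L2 | P0:I, P1:S(87), P2:I, P3:O(87) | bus: none
[4] P3: load  L3 | P0:I, P1:I, P2:I, P3:E(90) | bus: BusRd
[5] P0: load  L2 | P0:S(87), P1:S(87), P2:I, P3:O(87) | bus: BusRd
[6] P3: store L4 := 3 | P0:I, P1:I, P2:I, P3:M(3) | bus: BusRdX
[7] P1: store L0 := 37 | P0:I, P1:M(37), P2:I, P3:I | bus: BusRdX
[8] P2: load  L2 | P0:S(87), P1:S(87), P2:S(87), P3:O(87) | bus: BusRd
[9] P2: store L0 := 69 | P0:I, P1:I, P2:M(69), P3:I | bus: BusRdX,Flush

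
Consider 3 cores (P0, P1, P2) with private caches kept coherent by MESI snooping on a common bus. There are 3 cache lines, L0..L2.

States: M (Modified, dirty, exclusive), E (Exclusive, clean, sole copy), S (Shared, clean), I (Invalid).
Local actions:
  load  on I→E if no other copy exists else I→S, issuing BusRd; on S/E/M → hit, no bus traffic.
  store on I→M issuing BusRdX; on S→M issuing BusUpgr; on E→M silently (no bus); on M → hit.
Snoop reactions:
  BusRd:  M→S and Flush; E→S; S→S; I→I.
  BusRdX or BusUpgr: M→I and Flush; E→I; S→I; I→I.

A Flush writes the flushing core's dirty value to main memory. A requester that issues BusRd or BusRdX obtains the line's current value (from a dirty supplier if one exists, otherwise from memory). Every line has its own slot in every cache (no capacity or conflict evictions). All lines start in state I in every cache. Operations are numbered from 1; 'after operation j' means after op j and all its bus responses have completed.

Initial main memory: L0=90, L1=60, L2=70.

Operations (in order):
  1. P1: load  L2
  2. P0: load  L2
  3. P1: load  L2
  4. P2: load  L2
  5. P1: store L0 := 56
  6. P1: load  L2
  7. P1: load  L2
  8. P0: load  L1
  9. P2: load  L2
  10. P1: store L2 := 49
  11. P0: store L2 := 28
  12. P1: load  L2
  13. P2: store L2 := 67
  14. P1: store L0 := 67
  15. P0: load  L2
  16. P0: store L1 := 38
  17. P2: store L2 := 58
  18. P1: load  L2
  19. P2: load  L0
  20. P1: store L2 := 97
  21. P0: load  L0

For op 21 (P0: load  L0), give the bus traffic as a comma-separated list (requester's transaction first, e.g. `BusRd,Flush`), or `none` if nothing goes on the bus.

step 1: P1: load  L2  ⟶  IEI  (L2)  txn=BusRd  M[L2]=70
step 2: P0: load  L2  ⟶  SSI  (L2)  txn=BusRd  M[L2]=70
step 3: P1: load  L2  ⟶  SSI  (L2)  txn=∅  M[L2]=70
step 4: P2: load  L2  ⟶  SSS  (L2)  txn=BusRd  M[L2]=70
step 5: P1: store L0 := 56  ⟶  IMI  (L0)  txn=BusRdX  M[L0]=90
step 6: P1: load  L2  ⟶  SSS  (L2)  txn=∅  M[L2]=70
step 7: P1: load  L2  ⟶  SSS  (L2)  txn=∅  M[L2]=70
step 8: P0: load  L1  ⟶  EII  (L1)  txn=BusRd  M[L1]=60
step 9: P2: load  L2  ⟶  SSS  (L2)  txn=∅  M[L2]=70
step 10: P1: store L2 := 49  ⟶  IMI  (L2)  txn=BusUpgr  M[L2]=70
step 11: P0: store L2 := 28  ⟶  MII  (L2)  txn=BusRdX+Flush  M[L2]=49
step 12: P1: load  L2  ⟶  SSI  (L2)  txn=BusRd+Flush  M[L2]=28
step 13: P2: store L2 := 67  ⟶  IIM  (L2)  txn=BusRdX  M[L2]=28
step 14: P1: store L0 := 67  ⟶  IMI  (L0)  txn=∅  M[L0]=90
step 15: P0: load  L2  ⟶  SIS  (L2)  txn=BusRd+Flush  M[L2]=67
step 16: P0: store L1 := 38  ⟶  MII  (L1)  txn=∅  M[L1]=60
step 17: P2: store L2 := 58  ⟶  IIM  (L2)  txn=BusUpgr  M[L2]=67
step 18: P1: load  L2  ⟶  ISS  (L2)  txn=BusRd+Flush  M[L2]=58
step 19: P2: load  L0  ⟶  ISS  (L0)  txn=BusRd+Flush  M[L0]=67
step 20: P1: store L2 := 97  ⟶  IMI  (L2)  txn=BusUpgr  M[L2]=58
step 21: P0: load  L0  ⟶  SSS  (L0)  txn=BusRd  M[L0]=67

bus = BusRd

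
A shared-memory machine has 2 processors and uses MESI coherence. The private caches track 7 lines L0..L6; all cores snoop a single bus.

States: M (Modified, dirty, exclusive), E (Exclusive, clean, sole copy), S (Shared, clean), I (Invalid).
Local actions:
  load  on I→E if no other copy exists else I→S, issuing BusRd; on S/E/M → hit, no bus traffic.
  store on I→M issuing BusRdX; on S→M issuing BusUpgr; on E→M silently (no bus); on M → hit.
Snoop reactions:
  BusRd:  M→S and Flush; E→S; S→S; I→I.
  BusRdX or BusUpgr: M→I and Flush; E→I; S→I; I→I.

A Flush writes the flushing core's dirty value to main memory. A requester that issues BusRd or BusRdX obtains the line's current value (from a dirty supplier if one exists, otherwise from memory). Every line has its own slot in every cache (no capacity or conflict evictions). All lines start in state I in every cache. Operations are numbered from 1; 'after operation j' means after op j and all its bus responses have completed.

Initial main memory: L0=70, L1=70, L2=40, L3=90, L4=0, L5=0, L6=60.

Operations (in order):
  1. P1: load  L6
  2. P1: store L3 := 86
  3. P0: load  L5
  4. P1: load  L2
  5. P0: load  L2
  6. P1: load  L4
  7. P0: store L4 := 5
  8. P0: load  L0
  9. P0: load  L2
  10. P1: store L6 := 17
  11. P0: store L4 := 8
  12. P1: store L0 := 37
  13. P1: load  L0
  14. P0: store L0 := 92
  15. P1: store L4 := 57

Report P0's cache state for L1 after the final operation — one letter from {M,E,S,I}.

step 1: P1: load  L6  ⟶  IE  (L6)  txn=BusRd  M[L6]=60
step 2: P1: store L3 := 86  ⟶  IM  (L3)  txn=BusRdX  M[L3]=90
step 3: P0: load  L5  ⟶  EI  (L5)  txn=BusRd  M[L5]=0
step 4: P1: load  L2  ⟶  IE  (L2)  txn=BusRd  M[L2]=40
step 5: P0: load  L2  ⟶  SS  (L2)  txn=BusRd  M[L2]=40
step 6: P1: load  L4  ⟶  IE  (L4)  txn=BusRd  M[L4]=0
step 7: P0: store L4 := 5  ⟶  MI  (L4)  txn=BusRdX  M[L4]=0
step 8: P0: load  L0  ⟶  EI  (L0)  txn=BusRd  M[L0]=70
step 9: P0: load  L2  ⟶  SS  (L2)  txn=∅  M[L2]=40
step 10: P1: store L6 := 17  ⟶  IM  (L6)  txn=∅  M[L6]=60
step 11: P0: store L4 := 8  ⟶  MI  (L4)  txn=∅  M[L4]=0
step 12: P1: store L0 := 37  ⟶  IM  (L0)  txn=BusRdX  M[L0]=70
step 13: P1: load  L0  ⟶  IM  (L0)  txn=∅  M[L0]=70
step 14: P0: store L0 := 92  ⟶  MI  (L0)  txn=BusRdX+Flush  M[L0]=37
step 15: P1: store L4 := 57  ⟶  IM  (L4)  txn=BusRdX+Flush  M[L4]=8

state = I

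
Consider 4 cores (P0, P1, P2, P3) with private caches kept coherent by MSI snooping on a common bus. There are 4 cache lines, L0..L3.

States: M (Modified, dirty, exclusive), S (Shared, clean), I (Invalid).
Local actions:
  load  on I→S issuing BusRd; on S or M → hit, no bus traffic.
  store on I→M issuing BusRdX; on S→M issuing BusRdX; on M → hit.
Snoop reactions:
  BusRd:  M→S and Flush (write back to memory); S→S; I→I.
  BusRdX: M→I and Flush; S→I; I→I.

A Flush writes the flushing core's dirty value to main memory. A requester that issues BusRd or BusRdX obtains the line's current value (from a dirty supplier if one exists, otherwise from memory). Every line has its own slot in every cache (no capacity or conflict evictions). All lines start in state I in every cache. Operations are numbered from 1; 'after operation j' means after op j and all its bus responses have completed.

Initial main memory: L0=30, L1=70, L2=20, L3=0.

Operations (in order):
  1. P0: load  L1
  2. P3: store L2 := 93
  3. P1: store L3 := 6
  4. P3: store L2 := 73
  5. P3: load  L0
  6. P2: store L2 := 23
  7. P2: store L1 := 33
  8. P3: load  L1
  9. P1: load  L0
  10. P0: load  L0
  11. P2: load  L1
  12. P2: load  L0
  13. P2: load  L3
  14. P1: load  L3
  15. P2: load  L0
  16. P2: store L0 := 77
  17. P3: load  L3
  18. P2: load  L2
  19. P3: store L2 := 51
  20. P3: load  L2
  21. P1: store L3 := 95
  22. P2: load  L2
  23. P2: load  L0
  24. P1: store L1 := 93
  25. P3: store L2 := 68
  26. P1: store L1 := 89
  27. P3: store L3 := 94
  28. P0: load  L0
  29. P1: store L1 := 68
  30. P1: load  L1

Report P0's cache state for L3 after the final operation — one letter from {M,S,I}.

state = I

[1] P0: load  L1 | P0:S(70), P1:I, P2:I, P3:I | bus: BusRd
[2] P3: store L2 := 93 | P0:I, P1:I, P2:I, P3:M(93) | bus: BusRdX
[3] P1: store L3 := 6 | P0:I, P1:M(6), P2:I, P3:I | bus: BusRdX
[4] P3: store L2 := 73 | P0:I, P1:I, P2:I, P3:M(73) | bus: none
[5] P3: load  L0 | P0:I, P1:I, P2:I, P3:S(30) | bus: BusRd
[6] P2: store L2 := 23 | P0:I, P1:I, P2:M(23), P3:I | bus: BusRdX,Flush
[7] P2: store L1 := 33 | P0:I, P1:I, P2:M(33), P3:I | bus: BusRdX
[8] P3: load  L1 | P0:I, P1:I, P2:S(33), P3:S(33) | bus: BusRd,Flush
[9] P1: load  L0 | P0:I, P1:S(30), P2:I, P3:S(30) | bus: BusRd
[10] P0: load  L0 | P0:S(30), P1:S(30), P2:I, P3:S(30) | bus: BusRd
[11] P2: load  L1 | P0:I, P1:I, P2:S(33), P3:S(33) | bus: none
[12] P2: load  L0 | P0:S(30), P1:S(30), P2:S(30), P3:S(30) | bus: BusRd
[13] P2: load  L3 | P0:I, P1:S(6), P2:S(6), P3:I | bus: BusRd,Flush
[14] P1: load  L3 | P0:I, P1:S(6), P2:S(6), P3:I | bus: none
[15] P2: load  L0 | P0:S(30), P1:S(30), P2:S(30), P3:S(30) | bus: none
[16] P2: store L0 := 77 | P0:I, P1:I, P2:M(77), P3:I | bus: BusRdX
[17] P3: load  L3 | P0:I, P1:S(6), P2:S(6), P3:S(6) | bus: BusRd
[18] P2: load  L2 | P0:I, P1:I, P2:M(23), P3:I | bus: none
[19] P3: store L2 := 51 | P0:I, P1:I, P2:I, P3:M(51) | bus: BusRdX,Flush
[20] P3: load  L2 | P0:I, P1:I, P2:I, P3:M(51) | bus: none
[21] P1: store L3 := 95 | P0:I, P1:M(95), P2:I, P3:I | bus: BusRdX
[22] P2: load  L2 | P0:I, P1:I, P2:S(51), P3:S(51) | bus: BusRd,Flush
[23] P2: load  L0 | P0:I, P1:I, P2:M(77), P3:I | bus: none
[24] P1: store L1 := 93 | P0:I, P1:M(93), P2:I, P3:I | bus: BusRdX
[25] P3: store L2 := 68 | P0:I, P1:I, P2:I, P3:M(68) | bus: BusRdX
[26] P1: store L1 := 89 | P0:I, P1:M(89), P2:I, P3:I | bus: none
[27] P3: store L3 := 94 | P0:I, P1:I, P2:I, P3:M(94) | bus: BusRdX,Flush
[28] P0: load  L0 | P0:S(77), P1:I, P2:S(77), P3:I | bus: BusRd,Flush
[29] P1: store L1 := 68 | P0:I, P1:M(68), P2:I, P3:I | bus: none
[30] P1: load  L1 | P0:I, P1:M(68), P2:I, P3:I | bus: none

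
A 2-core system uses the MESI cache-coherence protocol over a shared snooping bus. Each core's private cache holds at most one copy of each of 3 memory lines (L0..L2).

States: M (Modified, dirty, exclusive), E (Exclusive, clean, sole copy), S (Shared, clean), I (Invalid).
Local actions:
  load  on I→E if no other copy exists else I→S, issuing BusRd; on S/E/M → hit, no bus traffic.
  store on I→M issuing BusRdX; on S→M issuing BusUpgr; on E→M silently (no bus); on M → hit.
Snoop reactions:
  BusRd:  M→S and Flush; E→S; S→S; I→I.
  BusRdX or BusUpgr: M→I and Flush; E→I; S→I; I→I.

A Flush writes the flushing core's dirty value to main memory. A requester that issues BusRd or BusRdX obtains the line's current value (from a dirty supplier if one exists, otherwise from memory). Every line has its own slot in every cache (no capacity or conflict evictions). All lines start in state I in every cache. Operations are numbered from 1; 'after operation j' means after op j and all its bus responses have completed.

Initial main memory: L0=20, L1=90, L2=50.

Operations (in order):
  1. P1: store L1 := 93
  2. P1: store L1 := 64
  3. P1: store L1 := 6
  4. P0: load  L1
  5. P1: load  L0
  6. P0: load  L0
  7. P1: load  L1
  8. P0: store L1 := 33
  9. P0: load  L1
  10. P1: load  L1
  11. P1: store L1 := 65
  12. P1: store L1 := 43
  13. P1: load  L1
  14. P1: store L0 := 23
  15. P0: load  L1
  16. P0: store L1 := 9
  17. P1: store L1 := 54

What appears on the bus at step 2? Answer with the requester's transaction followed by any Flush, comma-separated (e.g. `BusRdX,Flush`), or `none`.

1. P1: store L1 := 93  bus=[BusRdX]  L1: P0=I P1=M  mem[L1]=90
2. P1: store L1 := 64  bus=[-]  L1: P0=I P1=M  mem[L1]=90
3. P1: store L1 := 6  bus=[-]  L1: P0=I P1=M  mem[L1]=90
4. P0: load  L1  bus=[BusRd,Flush]  L1: P0=S P1=S  mem[L1]=6
5. P1: load  L0  bus=[BusRd]  L0: P0=I P1=E  mem[L0]=20
6. P0: load  L0  bus=[BusRd]  L0: P0=S P1=S  mem[L0]=20
7. P1: load  L1  bus=[-]  L1: P0=S P1=S  mem[L1]=6
8. P0: store L1 := 33  bus=[BusUpgr]  L1: P0=M P1=I  mem[L1]=6
9. P0: load  L1  bus=[-]  L1: P0=M P1=I  mem[L1]=6
10. P1: load  L1  bus=[BusRd,Flush]  L1: P0=S P1=S  mem[L1]=33
11. P1: store L1 := 65  bus=[BusUpgr]  L1: P0=I P1=M  mem[L1]=33
12. P1: store L1 := 43  bus=[-]  L1: P0=I P1=M  mem[L1]=33
13. P1: load  L1  bus=[-]  L1: P0=I P1=M  mem[L1]=33
14. P1: store L0 := 23  bus=[BusUpgr]  L0: P0=I P1=M  mem[L0]=20
15. P0: load  L1  bus=[BusRd,Flush]  L1: P0=S P1=S  mem[L1]=43
16. P0: store L1 := 9  bus=[BusUpgr]  L1: P0=M P1=I  mem[L1]=43
17. P1: store L1 := 54  bus=[BusRdX,Flush]  L1: P0=I P1=M  mem[L1]=9

bus = none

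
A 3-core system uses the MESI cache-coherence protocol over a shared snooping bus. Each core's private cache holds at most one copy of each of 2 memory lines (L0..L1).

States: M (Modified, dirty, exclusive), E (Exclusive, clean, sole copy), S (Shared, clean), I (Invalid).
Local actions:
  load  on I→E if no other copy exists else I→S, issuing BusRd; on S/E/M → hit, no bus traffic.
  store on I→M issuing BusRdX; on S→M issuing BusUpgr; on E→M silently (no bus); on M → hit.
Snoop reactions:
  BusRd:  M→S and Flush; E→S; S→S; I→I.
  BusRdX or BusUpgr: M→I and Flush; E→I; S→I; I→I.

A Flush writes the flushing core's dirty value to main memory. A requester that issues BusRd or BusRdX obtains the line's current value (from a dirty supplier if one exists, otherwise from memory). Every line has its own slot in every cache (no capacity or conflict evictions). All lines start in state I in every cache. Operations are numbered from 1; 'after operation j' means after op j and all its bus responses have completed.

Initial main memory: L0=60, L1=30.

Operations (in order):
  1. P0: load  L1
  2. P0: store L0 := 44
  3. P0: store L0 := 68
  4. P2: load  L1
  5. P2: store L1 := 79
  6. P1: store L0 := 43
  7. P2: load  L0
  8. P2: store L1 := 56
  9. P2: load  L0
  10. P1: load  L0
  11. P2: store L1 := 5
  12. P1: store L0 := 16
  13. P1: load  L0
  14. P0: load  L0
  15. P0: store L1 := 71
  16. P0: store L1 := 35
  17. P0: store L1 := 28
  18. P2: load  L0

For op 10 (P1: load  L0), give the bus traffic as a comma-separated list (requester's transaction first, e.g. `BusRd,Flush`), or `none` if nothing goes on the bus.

bus = none

step 1: P0: load  L1  ⟶  EII  (L1)  txn=BusRd  M[L1]=30
step 2: P0: store L0 := 44  ⟶  MII  (L0)  txn=BusRdX  M[L0]=60
step 3: P0: store L0 := 68  ⟶  MII  (L0)  txn=∅  M[L0]=60
step 4: P2: load  L1  ⟶  SIS  (L1)  txn=BusRd  M[L1]=30
step 5: P2: store L1 := 79  ⟶  IIM  (L1)  txn=BusUpgr  M[L1]=30
step 6: P1: store L0 := 43  ⟶  IMI  (L0)  txn=BusRdX+Flush  M[L0]=68
step 7: P2: load  L0  ⟶  ISS  (L0)  txn=BusRd+Flush  M[L0]=43
step 8: P2: store L1 := 56  ⟶  IIM  (L1)  txn=∅  M[L1]=30
step 9: P2: load  L0  ⟶  ISS  (L0)  txn=∅  M[L0]=43
step 10: P1: load  L0  ⟶  ISS  (L0)  txn=∅  M[L0]=43
step 11: P2: store L1 := 5  ⟶  IIM  (L1)  txn=∅  M[L1]=30
step 12: P1: store L0 := 16  ⟶  IMI  (L0)  txn=BusUpgr  M[L0]=43
step 13: P1: load  L0  ⟶  IMI  (L0)  txn=∅  M[L0]=43
step 14: P0: load  L0  ⟶  SSI  (L0)  txn=BusRd+Flush  M[L0]=16
step 15: P0: store L1 := 71  ⟶  MII  (L1)  txn=BusRdX+Flush  M[L1]=5
step 16: P0: store L1 := 35  ⟶  MII  (L1)  txn=∅  M[L1]=5
step 17: P0: store L1 := 28  ⟶  MII  (L1)  txn=∅  M[L1]=5
step 18: P2: load  L0  ⟶  SSS  (L0)  txn=BusRd  M[L0]=16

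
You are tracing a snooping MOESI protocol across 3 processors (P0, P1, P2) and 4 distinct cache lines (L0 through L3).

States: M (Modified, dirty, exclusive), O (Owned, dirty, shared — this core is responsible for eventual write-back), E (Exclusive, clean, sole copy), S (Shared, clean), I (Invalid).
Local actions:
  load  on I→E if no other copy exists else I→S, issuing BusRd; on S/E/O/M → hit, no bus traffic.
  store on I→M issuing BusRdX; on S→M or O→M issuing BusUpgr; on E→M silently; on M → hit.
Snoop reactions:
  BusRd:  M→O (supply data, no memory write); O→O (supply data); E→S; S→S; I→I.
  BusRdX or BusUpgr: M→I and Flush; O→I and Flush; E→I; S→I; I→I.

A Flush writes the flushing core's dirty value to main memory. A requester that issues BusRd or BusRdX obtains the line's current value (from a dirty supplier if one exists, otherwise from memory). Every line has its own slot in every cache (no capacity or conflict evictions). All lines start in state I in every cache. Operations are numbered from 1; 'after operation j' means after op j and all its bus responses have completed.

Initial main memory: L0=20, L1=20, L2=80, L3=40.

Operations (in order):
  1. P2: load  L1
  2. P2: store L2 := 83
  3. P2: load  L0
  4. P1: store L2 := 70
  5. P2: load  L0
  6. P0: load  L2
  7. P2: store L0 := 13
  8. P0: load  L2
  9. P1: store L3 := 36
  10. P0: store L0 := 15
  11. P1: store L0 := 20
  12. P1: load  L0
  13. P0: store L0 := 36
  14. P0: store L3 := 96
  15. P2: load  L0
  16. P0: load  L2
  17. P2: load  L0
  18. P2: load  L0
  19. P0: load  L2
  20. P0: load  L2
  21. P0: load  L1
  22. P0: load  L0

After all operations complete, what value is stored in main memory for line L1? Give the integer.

memory[L1] = 20

[1] P2: load  L1 | P0:I, P1:I, P2:E(20) | bus: BusRd
[2] P2: store L2 := 83 | P0:I, P1:I, P2:M(83) | bus: BusRdX
[3] P2: load  L0 | P0:I, P1:I, P2:E(20) | bus: BusRd
[4] P1: store L2 := 70 | P0:I, P1:M(70), P2:I | bus: BusRdX,Flush
[5] P2: load  L0 | P0:I, P1:I, P2:E(20) | bus: none
[6] P0: load  L2 | P0:S(70), P1:O(70), P2:I | bus: BusRd
[7] P2: store L0 := 13 | P0:I, P1:I, P2:M(13) | bus: none
[8] P0: load  L2 | P0:S(70), P1:O(70), P2:I | bus: none
[9] P1: store L3 := 36 | P0:I, P1:M(36), P2:I | bus: BusRdX
[10] P0: store L0 := 15 | P0:M(15), P1:I, P2:I | bus: BusRdX,Flush
[11] P1: store L0 := 20 | P0:I, P1:M(20), P2:I | bus: BusRdX,Flush
[12] P1: load  L0 | P0:I, P1:M(20), P2:I | bus: none
[13] P0: store L0 := 36 | P0:M(36), P1:I, P2:I | bus: BusRdX,Flush
[14] P0: store L3 := 96 | P0:M(96), P1:I, P2:I | bus: BusRdX,Flush
[15] P2: load  L0 | P0:O(36), P1:I, P2:S(36) | bus: BusRd
[16] P0: load  L2 | P0:S(70), P1:O(70), P2:I | bus: none
[17] P2: load  L0 | P0:O(36), P1:I, P2:S(36) | bus: none
[18] P2: load  L0 | P0:O(36), P1:I, P2:S(36) | bus: none
[19] P0: load  L2 | P0:S(70), P1:O(70), P2:I | bus: none
[20] P0: load  L2 | P0:S(70), P1:O(70), P2:I | bus: none
[21] P0: load  L1 | P0:S(20), P1:I, P2:S(20) | bus: BusRd
[22] P0: load  L0 | P0:O(36), P1:I, P2:S(36) | bus: none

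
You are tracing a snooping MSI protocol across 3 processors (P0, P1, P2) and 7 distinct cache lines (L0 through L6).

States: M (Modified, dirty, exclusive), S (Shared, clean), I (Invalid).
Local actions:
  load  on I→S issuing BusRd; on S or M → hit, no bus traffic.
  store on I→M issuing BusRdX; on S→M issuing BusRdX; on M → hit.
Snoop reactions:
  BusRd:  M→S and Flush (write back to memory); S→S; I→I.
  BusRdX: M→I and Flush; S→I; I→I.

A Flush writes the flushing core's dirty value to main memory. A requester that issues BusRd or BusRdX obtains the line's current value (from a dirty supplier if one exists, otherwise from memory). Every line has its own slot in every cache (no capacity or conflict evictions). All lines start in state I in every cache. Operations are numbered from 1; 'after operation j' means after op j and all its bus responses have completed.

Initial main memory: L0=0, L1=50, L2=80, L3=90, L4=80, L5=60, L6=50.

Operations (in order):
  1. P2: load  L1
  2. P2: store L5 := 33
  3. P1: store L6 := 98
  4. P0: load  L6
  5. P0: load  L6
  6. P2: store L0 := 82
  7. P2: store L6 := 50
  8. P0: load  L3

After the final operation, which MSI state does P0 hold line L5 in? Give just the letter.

step 1: P2: load  L1  ⟶  IIS  (L1)  txn=BusRd  M[L1]=50
step 2: P2: store L5 := 33  ⟶  IIM  (L5)  txn=BusRdX  M[L5]=60
step 3: P1: store L6 := 98  ⟶  IMI  (L6)  txn=BusRdX  M[L6]=50
step 4: P0: load  L6  ⟶  SSI  (L6)  txn=BusRd+Flush  M[L6]=98
step 5: P0: load  L6  ⟶  SSI  (L6)  txn=∅  M[L6]=98
step 6: P2: store L0 := 82  ⟶  IIM  (L0)  txn=BusRdX  M[L0]=0
step 7: P2: store L6 := 50  ⟶  IIM  (L6)  txn=BusRdX  M[L6]=98
step 8: P0: load  L3  ⟶  SII  (L3)  txn=BusRd  M[L3]=90

state = I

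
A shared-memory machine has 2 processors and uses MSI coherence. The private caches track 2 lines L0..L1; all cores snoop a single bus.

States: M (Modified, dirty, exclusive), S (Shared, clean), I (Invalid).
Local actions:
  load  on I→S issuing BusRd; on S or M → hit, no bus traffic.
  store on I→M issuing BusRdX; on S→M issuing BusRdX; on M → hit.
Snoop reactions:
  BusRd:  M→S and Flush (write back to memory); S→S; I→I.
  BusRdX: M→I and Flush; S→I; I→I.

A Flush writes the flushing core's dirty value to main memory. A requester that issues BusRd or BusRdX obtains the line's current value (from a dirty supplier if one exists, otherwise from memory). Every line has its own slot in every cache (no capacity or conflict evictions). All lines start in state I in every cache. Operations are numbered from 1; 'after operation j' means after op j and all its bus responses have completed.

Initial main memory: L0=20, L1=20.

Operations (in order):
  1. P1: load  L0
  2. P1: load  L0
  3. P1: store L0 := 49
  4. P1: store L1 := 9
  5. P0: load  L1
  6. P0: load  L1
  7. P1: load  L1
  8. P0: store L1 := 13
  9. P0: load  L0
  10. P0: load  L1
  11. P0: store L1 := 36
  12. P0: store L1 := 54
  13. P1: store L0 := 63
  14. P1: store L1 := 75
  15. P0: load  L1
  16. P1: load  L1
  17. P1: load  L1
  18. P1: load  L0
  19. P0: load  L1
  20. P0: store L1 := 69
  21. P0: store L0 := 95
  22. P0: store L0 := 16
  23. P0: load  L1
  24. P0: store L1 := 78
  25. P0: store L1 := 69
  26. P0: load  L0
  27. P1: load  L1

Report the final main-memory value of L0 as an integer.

memory[L0] = 63

step 1: P1: load  L0  ⟶  IS  (L0)  txn=BusRd  M[L0]=20
step 2: P1: load  L0  ⟶  IS  (L0)  txn=∅  M[L0]=20
step 3: P1: store L0 := 49  ⟶  IM  (L0)  txn=BusRdX  M[L0]=20
step 4: P1: store L1 := 9  ⟶  IM  (L1)  txn=BusRdX  M[L1]=20
step 5: P0: load  L1  ⟶  SS  (L1)  txn=BusRd+Flush  M[L1]=9
step 6: P0: load  L1  ⟶  SS  (L1)  txn=∅  M[L1]=9
step 7: P1: load  L1  ⟶  SS  (L1)  txn=∅  M[L1]=9
step 8: P0: store L1 := 13  ⟶  MI  (L1)  txn=BusRdX  M[L1]=9
step 9: P0: load  L0  ⟶  SS  (L0)  txn=BusRd+Flush  M[L0]=49
step 10: P0: load  L1  ⟶  MI  (L1)  txn=∅  M[L1]=9
step 11: P0: store L1 := 36  ⟶  MI  (L1)  txn=∅  M[L1]=9
step 12: P0: store L1 := 54  ⟶  MI  (L1)  txn=∅  M[L1]=9
step 13: P1: store L0 := 63  ⟶  IM  (L0)  txn=BusRdX  M[L0]=49
step 14: P1: store L1 := 75  ⟶  IM  (L1)  txn=BusRdX+Flush  M[L1]=54
step 15: P0: load  L1  ⟶  SS  (L1)  txn=BusRd+Flush  M[L1]=75
step 16: P1: load  L1  ⟶  SS  (L1)  txn=∅  M[L1]=75
step 17: P1: load  L1  ⟶  SS  (L1)  txn=∅  M[L1]=75
step 18: P1: load  L0  ⟶  IM  (L0)  txn=∅  M[L0]=49
step 19: P0: load  L1  ⟶  SS  (L1)  txn=∅  M[L1]=75
step 20: P0: store L1 := 69  ⟶  MI  (L1)  txn=BusRdX  M[L1]=75
step 21: P0: store L0 := 95  ⟶  MI  (L0)  txn=BusRdX+Flush  M[L0]=63
step 22: P0: store L0 := 16  ⟶  MI  (L0)  txn=∅  M[L0]=63
step 23: P0: load  L1  ⟶  MI  (L1)  txn=∅  M[L1]=75
step 24: P0: store L1 := 78  ⟶  MI  (L1)  txn=∅  M[L1]=75
step 25: P0: store L1 := 69  ⟶  MI  (L1)  txn=∅  M[L1]=75
step 26: P0: load  L0  ⟶  MI  (L0)  txn=∅  M[L0]=63
step 27: P1: load  L1  ⟶  SS  (L1)  txn=BusRd+Flush  M[L1]=69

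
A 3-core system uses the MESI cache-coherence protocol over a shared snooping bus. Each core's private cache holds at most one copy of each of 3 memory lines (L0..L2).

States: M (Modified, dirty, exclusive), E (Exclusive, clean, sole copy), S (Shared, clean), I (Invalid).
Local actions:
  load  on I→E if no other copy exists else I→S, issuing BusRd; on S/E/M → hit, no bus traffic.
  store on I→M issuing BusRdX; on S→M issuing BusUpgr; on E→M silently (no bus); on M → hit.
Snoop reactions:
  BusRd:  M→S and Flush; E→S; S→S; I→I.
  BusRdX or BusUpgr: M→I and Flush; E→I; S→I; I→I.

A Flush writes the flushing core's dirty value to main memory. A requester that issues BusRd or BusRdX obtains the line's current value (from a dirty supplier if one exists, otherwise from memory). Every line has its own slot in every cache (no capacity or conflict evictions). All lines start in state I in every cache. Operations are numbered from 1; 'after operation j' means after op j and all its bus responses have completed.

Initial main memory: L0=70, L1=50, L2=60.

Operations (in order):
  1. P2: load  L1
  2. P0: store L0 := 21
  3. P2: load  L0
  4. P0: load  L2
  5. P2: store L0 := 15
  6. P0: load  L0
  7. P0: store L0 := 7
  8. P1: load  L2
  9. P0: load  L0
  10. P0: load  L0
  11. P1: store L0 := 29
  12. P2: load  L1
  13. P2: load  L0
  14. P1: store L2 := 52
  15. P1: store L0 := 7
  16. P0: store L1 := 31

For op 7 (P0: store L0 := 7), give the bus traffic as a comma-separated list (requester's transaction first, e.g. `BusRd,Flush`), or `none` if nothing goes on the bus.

bus = BusUpgr

  op1 P2: load  L1 → I/I/E on L1; bus BusRd; mem=50
  op2 P0: store L0 := 21 → M/I/I on L0; bus BusRdX; mem=70
  op3 P2: load  L0 → S/I/S on L0; bus BusRd Flush; mem=21
  op4 P0: load  L2 → E/I/I on L2; bus BusRd; mem=60
  op5 P2: store L0 := 15 → I/I/M on L0; bus BusUpgr; mem=21
  op6 P0: load  L0 → S/I/S on L0; bus BusRd Flush; mem=15
  op7 P0: store L0 := 7 → M/I/I on L0; bus BusUpgr; mem=15
  op8 P1: load  L2 → S/S/I on L2; bus BusRd; mem=60
  op9 P0: load  L0 → M/I/I on L0; bus (none); mem=15
  op10 P0: load  L0 → M/I/I on L0; bus (none); mem=15
  op11 P1: store L0 := 29 → I/M/I on L0; bus BusRdX Flush; mem=7
  op12 P2: load  L1 → I/I/E on L1; bus (none); mem=50
  op13 P2: load  L0 → I/S/S on L0; bus BusRd Flush; mem=29
  op14 P1: store L2 := 52 → I/M/I on L2; bus BusUpgr; mem=60
  op15 P1: store L0 := 7 → I/M/I on L0; bus BusUpgr; mem=29
  op16 P0: store L1 := 31 → M/I/I on L1; bus BusRdX; mem=50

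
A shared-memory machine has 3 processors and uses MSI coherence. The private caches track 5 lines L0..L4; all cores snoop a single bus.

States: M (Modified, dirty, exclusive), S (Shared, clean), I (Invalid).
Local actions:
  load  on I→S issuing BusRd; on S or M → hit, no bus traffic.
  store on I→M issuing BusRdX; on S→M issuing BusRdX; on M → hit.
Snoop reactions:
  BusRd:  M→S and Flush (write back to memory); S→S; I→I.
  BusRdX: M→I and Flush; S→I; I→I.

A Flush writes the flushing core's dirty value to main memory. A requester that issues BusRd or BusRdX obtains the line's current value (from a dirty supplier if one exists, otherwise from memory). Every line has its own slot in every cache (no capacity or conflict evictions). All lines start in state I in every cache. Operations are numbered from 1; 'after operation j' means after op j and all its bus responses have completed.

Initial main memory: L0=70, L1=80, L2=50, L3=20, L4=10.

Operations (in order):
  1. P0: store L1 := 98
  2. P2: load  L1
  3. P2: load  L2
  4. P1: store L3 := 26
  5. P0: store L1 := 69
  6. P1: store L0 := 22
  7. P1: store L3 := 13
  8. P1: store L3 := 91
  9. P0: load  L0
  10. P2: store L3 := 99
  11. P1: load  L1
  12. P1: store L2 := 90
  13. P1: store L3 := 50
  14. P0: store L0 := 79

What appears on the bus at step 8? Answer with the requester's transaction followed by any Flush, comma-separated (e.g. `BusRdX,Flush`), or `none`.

bus = none

step 1: P0: store L1 := 98  ⟶  MII  (L1)  txn=BusRdX  M[L1]=80
step 2: P2: load  L1  ⟶  SIS  (L1)  txn=BusRd+Flush  M[L1]=98
step 3: P2: load  L2  ⟶  IIS  (L2)  txn=BusRd  M[L2]=50
step 4: P1: store L3 := 26  ⟶  IMI  (L3)  txn=BusRdX  M[L3]=20
step 5: P0: store L1 := 69  ⟶  MII  (L1)  txn=BusRdX  M[L1]=98
step 6: P1: store L0 := 22  ⟶  IMI  (L0)  txn=BusRdX  M[L0]=70
step 7: P1: store L3 := 13  ⟶  IMI  (L3)  txn=∅  M[L3]=20
step 8: P1: store L3 := 91  ⟶  IMI  (L3)  txn=∅  M[L3]=20
step 9: P0: load  L0  ⟶  SSI  (L0)  txn=BusRd+Flush  M[L0]=22
step 10: P2: store L3 := 99  ⟶  IIM  (L3)  txn=BusRdX+Flush  M[L3]=91
step 11: P1: load  L1  ⟶  SSI  (L1)  txn=BusRd+Flush  M[L1]=69
step 12: P1: store L2 := 90  ⟶  IMI  (L2)  txn=BusRdX  M[L2]=50
step 13: P1: store L3 := 50  ⟶  IMI  (L3)  txn=BusRdX+Flush  M[L3]=99
step 14: P0: store L0 := 79  ⟶  MII  (L0)  txn=BusRdX  M[L0]=22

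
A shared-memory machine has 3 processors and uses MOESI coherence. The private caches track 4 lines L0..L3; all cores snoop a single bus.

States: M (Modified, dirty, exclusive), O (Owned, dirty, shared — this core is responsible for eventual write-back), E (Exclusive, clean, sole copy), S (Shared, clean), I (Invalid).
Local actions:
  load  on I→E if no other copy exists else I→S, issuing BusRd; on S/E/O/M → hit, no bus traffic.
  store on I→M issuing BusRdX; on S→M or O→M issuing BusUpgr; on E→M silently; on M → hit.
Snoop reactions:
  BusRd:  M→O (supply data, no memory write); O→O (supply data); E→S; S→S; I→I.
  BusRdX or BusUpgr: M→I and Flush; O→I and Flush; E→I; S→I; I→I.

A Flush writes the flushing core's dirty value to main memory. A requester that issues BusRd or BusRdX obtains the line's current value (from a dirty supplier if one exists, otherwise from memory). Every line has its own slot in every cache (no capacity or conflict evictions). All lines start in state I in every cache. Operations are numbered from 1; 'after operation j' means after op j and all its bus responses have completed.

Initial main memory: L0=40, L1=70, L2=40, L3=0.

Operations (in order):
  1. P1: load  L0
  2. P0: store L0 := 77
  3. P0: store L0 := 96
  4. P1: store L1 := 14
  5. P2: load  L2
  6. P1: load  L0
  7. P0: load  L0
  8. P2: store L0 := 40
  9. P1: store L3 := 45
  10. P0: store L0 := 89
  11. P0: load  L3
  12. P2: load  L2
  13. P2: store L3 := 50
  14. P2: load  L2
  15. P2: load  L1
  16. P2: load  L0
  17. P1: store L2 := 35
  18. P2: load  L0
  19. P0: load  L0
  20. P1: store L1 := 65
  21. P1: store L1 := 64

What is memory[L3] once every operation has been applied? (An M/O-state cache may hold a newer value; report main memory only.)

memory[L3] = 45

1. P1: load  L0  bus=[BusRd]  L0: P0=I P1=E P2=I  mem[L0]=40
2. P0: store L0 := 77  bus=[BusRdX]  L0: P0=M P1=I P2=I  mem[L0]=40
3. P0: store L0 := 96  bus=[-]  L0: P0=M P1=I P2=I  mem[L0]=40
4. P1: store L1 := 14  bus=[BusRdX]  L1: P0=I P1=M P2=I  mem[L1]=70
5. P2: load  L2  bus=[BusRd]  L2: P0=I P1=I P2=E  mem[L2]=40
6. P1: load  L0  bus=[BusRd]  L0: P0=O P1=S P2=I  mem[L0]=40
7. P0: load  L0  bus=[-]  L0: P0=O P1=S P2=I  mem[L0]=40
8. P2: store L0 := 40  bus=[BusRdX,Flush]  L0: P0=I P1=I P2=M  mem[L0]=96
9. P1: store L3 := 45  bus=[BusRdX]  L3: P0=I P1=M P2=I  mem[L3]=0
10. P0: store L0 := 89  bus=[BusRdX,Flush]  L0: P0=M P1=I P2=I  mem[L0]=40
11. P0: load  L3  bus=[BusRd]  L3: P0=S P1=O P2=I  mem[L3]=0
12. P2: load  L2  bus=[-]  L2: P0=I P1=I P2=E  mem[L2]=40
13. P2: store L3 := 50  bus=[BusRdX,Flush]  L3: P0=I P1=I P2=M  mem[L3]=45
14. P2: load  L2  bus=[-]  L2: P0=I P1=I P2=E  mem[L2]=40
15. P2: load  L1  bus=[BusRd]  L1: P0=I P1=O P2=S  mem[L1]=70
16. P2: load  L0  bus=[BusRd]  L0: P0=O P1=I P2=S  mem[L0]=40
17. P1: store L2 := 35  bus=[BusRdX]  L2: P0=I P1=M P2=I  mem[L2]=40
18. P2: load  L0  bus=[-]  L0: P0=O P1=I P2=S  mem[L0]=40
19. P0: load  L0  bus=[-]  L0: P0=O P1=I P2=S  mem[L0]=40
20. P1: store L1 := 65  bus=[BusUpgr]  L1: P0=I P1=M P2=I  mem[L1]=70
21. P1: store L1 := 64  bus=[-]  L1: P0=I P1=M P2=I  mem[L1]=70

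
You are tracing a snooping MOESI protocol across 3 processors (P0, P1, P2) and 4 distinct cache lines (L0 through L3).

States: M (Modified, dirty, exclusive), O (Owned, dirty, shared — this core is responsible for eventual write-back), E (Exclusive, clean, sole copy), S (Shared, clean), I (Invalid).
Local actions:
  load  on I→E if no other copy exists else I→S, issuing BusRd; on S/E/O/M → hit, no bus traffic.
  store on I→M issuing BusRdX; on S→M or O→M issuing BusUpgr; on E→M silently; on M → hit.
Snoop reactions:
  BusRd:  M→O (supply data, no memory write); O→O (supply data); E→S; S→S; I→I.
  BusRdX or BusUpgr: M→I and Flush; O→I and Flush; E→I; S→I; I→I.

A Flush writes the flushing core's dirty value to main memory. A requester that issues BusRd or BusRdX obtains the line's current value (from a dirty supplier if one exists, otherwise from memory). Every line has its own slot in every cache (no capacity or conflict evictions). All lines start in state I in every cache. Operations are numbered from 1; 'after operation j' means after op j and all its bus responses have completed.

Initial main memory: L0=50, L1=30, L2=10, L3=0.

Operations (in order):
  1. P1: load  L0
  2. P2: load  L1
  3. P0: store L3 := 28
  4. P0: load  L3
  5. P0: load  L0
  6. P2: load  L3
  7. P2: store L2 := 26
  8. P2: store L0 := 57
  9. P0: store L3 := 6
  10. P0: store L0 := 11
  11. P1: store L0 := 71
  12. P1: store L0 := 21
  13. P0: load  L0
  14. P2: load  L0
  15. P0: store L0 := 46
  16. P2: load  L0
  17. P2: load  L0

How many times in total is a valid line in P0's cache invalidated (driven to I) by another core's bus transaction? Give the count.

  op1 P1: load  L0 → I/E/I on L0; bus BusRd; mem=50
  op2 P2: load  L1 → I/I/E on L1; bus BusRd; mem=30
  op3 P0: store L3 := 28 → M/I/I on L3; bus BusRdX; mem=0
  op4 P0: load  L3 → M/I/I on L3; bus (none); mem=0
  op5 P0: load  L0 → S/S/I on L0; bus BusRd; mem=50
  op6 P2: load  L3 → O/I/S on L3; bus BusRd; mem=0
  op7 P2: store L2 := 26 → I/I/M on L2; bus BusRdX; mem=10
  op8 P2: store L0 := 57 → I/I/M on L0; bus BusRdX; mem=50
  op9 P0: store L3 := 6 → M/I/I on L3; bus BusUpgr; mem=0
  op10 P0: store L0 := 11 → M/I/I on L0; bus BusRdX Flush; mem=57
  op11 P1: store L0 := 71 → I/M/I on L0; bus BusRdX Flush; mem=11
  op12 P1: store L0 := 21 → I/M/I on L0; bus (none); mem=11
  op13 P0: load  L0 → S/O/I on L0; bus BusRd; mem=11
  op14 P2: load  L0 → S/O/S on L0; bus BusRd; mem=11
  op15 P0: store L0 := 46 → M/I/I on L0; bus BusUpgr Flush; mem=21
  op16 P2: load  L0 → O/I/S on L0; bus BusRd; mem=21
  op17 P2: load  L0 → O/I/S on L0; bus (none); mem=21

invalidations = 2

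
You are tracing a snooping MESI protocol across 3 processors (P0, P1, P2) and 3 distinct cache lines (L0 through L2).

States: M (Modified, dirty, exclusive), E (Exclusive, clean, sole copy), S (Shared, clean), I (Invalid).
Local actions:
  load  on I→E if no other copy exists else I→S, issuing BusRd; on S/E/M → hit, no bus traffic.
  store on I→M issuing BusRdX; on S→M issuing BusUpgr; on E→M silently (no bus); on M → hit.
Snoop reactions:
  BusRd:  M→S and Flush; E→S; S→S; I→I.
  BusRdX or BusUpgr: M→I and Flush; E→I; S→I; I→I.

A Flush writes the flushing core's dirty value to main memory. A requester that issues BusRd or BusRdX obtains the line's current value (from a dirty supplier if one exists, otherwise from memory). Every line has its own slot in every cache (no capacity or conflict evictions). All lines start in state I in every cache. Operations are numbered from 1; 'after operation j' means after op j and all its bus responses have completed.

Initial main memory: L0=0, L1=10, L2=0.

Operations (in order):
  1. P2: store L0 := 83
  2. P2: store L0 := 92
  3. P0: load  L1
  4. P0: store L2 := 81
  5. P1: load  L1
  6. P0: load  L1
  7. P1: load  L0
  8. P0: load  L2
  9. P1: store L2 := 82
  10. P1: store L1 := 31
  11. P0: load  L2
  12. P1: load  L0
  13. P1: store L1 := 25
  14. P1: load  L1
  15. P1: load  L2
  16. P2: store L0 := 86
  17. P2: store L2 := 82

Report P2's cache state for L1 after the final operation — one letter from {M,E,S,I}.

state = I

step 1: P2: store L0 := 83  ⟶  IIM  (L0)  txn=BusRdX  M[L0]=0
step 2: P2: store L0 := 92  ⟶  IIM  (L0)  txn=∅  M[L0]=0
step 3: P0: load  L1  ⟶  EII  (L1)  txn=BusRd  M[L1]=10
step 4: P0: store L2 := 81  ⟶  MII  (L2)  txn=BusRdX  M[L2]=0
step 5: P1: load  L1  ⟶  SSI  (L1)  txn=BusRd  M[L1]=10
step 6: P0: load  L1  ⟶  SSI  (L1)  txn=∅  M[L1]=10
step 7: P1: load  L0  ⟶  ISS  (L0)  txn=BusRd+Flush  M[L0]=92
step 8: P0: load  L2  ⟶  MII  (L2)  txn=∅  M[L2]=0
step 9: P1: store L2 := 82  ⟶  IMI  (L2)  txn=BusRdX+Flush  M[L2]=81
step 10: P1: store L1 := 31  ⟶  IMI  (L1)  txn=BusUpgr  M[L1]=10
step 11: P0: load  L2  ⟶  SSI  (L2)  txn=BusRd+Flush  M[L2]=82
step 12: P1: load  L0  ⟶  ISS  (L0)  txn=∅  M[L0]=92
step 13: P1: store L1 := 25  ⟶  IMI  (L1)  txn=∅  M[L1]=10
step 14: P1: load  L1  ⟶  IMI  (L1)  txn=∅  M[L1]=10
step 15: P1: load  L2  ⟶  SSI  (L2)  txn=∅  M[L2]=82
step 16: P2: store L0 := 86  ⟶  IIM  (L0)  txn=BusUpgr  M[L0]=92
step 17: P2: store L2 := 82  ⟶  IIM  (L2)  txn=BusRdX  M[L2]=82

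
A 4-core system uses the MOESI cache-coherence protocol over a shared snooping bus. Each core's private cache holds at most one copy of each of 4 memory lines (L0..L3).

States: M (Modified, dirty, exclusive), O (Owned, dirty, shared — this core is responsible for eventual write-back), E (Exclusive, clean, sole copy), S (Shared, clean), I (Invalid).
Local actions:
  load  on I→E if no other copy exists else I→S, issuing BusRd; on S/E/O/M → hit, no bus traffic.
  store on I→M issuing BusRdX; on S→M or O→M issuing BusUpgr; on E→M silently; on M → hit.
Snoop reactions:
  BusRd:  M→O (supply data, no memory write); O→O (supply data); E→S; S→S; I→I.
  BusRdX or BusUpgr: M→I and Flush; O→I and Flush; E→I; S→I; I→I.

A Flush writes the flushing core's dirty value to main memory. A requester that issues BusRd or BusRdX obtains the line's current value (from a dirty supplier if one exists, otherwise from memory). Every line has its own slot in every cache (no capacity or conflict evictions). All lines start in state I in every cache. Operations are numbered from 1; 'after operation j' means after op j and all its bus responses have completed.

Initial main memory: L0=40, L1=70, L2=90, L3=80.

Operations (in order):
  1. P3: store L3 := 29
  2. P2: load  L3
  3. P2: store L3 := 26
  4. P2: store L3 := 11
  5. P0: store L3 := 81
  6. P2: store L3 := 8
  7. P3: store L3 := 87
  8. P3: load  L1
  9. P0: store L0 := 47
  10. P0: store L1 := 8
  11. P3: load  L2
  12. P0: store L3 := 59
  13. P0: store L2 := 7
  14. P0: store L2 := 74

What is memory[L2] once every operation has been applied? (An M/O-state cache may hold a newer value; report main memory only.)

memory[L2] = 90

1. P3: store L3 := 29  bus=[BusRdX]  L3: P0=I P1=I P2=I P3=M  mem[L3]=80
2. P2: load  L3  bus=[BusRd]  L3: P0=I P1=I P2=S P3=O  mem[L3]=80
3. P2: store L3 := 26  bus=[BusUpgr,Flush]  L3: P0=I P1=I P2=M P3=I  mem[L3]=29
4. P2: store L3 := 11  bus=[-]  L3: P0=I P1=I P2=M P3=I  mem[L3]=29
5. P0: store L3 := 81  bus=[BusRdX,Flush]  L3: P0=M P1=I P2=I P3=I  mem[L3]=11
6. P2: store L3 := 8  bus=[BusRdX,Flush]  L3: P0=I P1=I P2=M P3=I  mem[L3]=81
7. P3: store L3 := 87  bus=[BusRdX,Flush]  L3: P0=I P1=I P2=I P3=M  mem[L3]=8
8. P3: load  L1  bus=[BusRd]  L1: P0=I P1=I P2=I P3=E  mem[L1]=70
9. P0: store L0 := 47  bus=[BusRdX]  L0: P0=M P1=I P2=I P3=I  mem[L0]=40
10. P0: store L1 := 8  bus=[BusRdX]  L1: P0=M P1=I P2=I P3=I  mem[L1]=70
11. P3: load  L2  bus=[BusRd]  L2: P0=I P1=I P2=I P3=E  mem[L2]=90
12. P0: store L3 := 59  bus=[BusRdX,Flush]  L3: P0=M P1=I P2=I P3=I  mem[L3]=87
13. P0: store L2 := 7  bus=[BusRdX]  L2: P0=M P1=I P2=I P3=I  mem[L2]=90
14. P0: store L2 := 74  bus=[-]  L2: P0=M P1=I P2=I P3=I  mem[L2]=90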